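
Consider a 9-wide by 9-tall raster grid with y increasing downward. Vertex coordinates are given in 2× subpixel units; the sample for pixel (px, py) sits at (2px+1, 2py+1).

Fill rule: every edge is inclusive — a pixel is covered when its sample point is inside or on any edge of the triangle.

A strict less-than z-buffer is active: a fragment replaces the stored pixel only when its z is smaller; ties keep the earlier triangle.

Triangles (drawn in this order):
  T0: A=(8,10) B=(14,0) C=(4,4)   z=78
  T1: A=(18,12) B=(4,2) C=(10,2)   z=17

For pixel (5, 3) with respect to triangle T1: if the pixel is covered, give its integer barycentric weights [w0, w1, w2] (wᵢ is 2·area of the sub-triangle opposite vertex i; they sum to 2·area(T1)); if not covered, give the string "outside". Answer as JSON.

T0:
  2·area = 76  (B↔C swapped to make it positive)
  edge (8, 10)→(4, 4): d=(-4,-6) inclusive
  edge (4, 4)→(14, 0): d=(10,-4) inclusive
  edge (14, 0)→(8, 10): d=(-6,10) inclusive
    (6,0)@(13, 1): e=[66,6,4] → #
    (7,0)@(15, 1): e=[78,14,-16] → ·
    (3,1)@(7, 3): e=[22,2,52] → #
    (4,1)@(9, 3): e=[34,10,32] → #
    (5,1)@(11, 3): e=[46,18,12] → #
    (6,1)@(13, 3): e=[58,26,-8] → ·
    (2,2)@(5, 5): e=[2,14,60] → #
    (5,2)@(11, 5): e=[38,38,0] → #  [on edge]
    (6,2)@(13, 5): e=[50,46,-20] → ·
    (2,3)@(5, 7): e=[-6,34,48] → ·
    (3,3)@(7, 7): e=[6,42,28] → #
    (5,3)@(11, 7): e=[30,58,-12] → ·
    (2,7)@(5, 15): e=[-38,114,0] → ·  [on edge]
  covered (10 px):
    · · · · · · # · ·
    · · · # # # · · ·
    · · # # # # · · ·
    · · · # # · · · ·
    · · · · · · · · ·
    · · · · · · · · ·
    · · · · · · · · ·
    · · · · · · · · ·
    · · · · · · · · ·
T1:
  2·area = 60
  edge (18, 12)→(4, 2): d=(-14,-10) inclusive
  edge (4, 2)→(10, 2): d=(6,0) inclusive
  edge (10, 2)→(18, 12): d=(8,10) inclusive
    (3,1)@(7, 3): e=[16,6,38] → #
    (4,1)@(9, 3): e=[36,6,18] → #
    (5,1)@(11, 3): e=[56,6,-2] → ·
    (3,2)@(7, 5): e=[-12,18,54] → ·
    (4,2)@(9, 5): e=[8,18,34] → #
    (5,2)@(11, 5): e=[28,18,14] → #
    (6,2)@(13, 5): e=[48,18,-6] → ·
    (4,3)@(9, 7): e=[-20,30,50] → ·
    (5,3)@(11, 7): e=[0,30,30] → #  [on edge]
    (6,3)@(13, 7): e=[20,30,10] → #
    (7,3)@(15, 7): e=[40,30,-10] → ·
    (5,4)@(11, 9): e=[-28,42,46] → ·
  covered (8 px):
    · · · · · · · · ·
    · · · # # · · · ·
    · · · · # # · · ·
    · · · · · # # · ·
    · · · · · · · # ·
    · · · · · · · · #
    · · · · · · · · ·
    · · · · · · · · ·
    · · · · · · · · ·

Result: [30,30,0]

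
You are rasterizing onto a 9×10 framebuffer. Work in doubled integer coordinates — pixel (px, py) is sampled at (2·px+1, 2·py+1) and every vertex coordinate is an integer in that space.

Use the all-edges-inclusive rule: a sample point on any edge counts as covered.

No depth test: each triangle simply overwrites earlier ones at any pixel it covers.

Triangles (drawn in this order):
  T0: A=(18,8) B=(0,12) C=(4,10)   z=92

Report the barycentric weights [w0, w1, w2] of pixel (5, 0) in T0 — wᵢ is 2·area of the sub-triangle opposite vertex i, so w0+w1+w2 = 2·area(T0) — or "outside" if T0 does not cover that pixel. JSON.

T0:
  2·area = 20
  edge (18, 8)→(0, 12): d=(-18,4) inclusive
  edge (0, 12)→(4, 10): d=(4,-2) inclusive
  edge (4, 10)→(18, 8): d=(14,-2) inclusive
    (5,4)@(11, 9): e=[10,10,0] → █  [on edge]
    (6,4)@(13, 9): e=[2,14,4] → █
    (7,4)@(15, 9): e=[-6,18,8] → ·
    (1,5)@(3, 11): e=[6,2,12] → █
    (2,5)@(5, 11): e=[-2,6,16] → ·
    (5,5)@(11, 11): e=[-26,18,28] → ·
    (6,5)@(13, 11): e=[-34,22,32] → ·
    (1,6)@(3, 13): e=[-30,10,40] → ·
  covered (3 px):
    · · · · · · · · ·
    · · · · · · · · ·
    · · · · · · · · ·
    · · · · · · · · ·
    · · · · · █ █ · ·
    · █ · · · · · · ·
    · · · · · · · · ·
    · · · · · · · · ·
    · · · · · · · · ·
    · · · · · · · · ·

Answer: "outside"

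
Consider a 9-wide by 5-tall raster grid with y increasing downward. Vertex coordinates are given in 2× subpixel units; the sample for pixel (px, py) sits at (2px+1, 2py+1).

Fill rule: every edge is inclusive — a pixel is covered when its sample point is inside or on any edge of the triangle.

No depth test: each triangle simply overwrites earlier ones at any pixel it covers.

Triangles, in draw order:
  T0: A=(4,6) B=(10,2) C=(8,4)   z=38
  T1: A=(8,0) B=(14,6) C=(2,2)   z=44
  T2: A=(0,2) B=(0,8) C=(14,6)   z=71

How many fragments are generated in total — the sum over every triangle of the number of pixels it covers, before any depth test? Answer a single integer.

T0:
  2·area = 4
  edge (4, 6)→(10, 2): d=(6,-4) inclusive
  edge (10, 2)→(8, 4): d=(-2,2) inclusive
  edge (8, 4)→(4, 6): d=(-4,2) inclusive
    (5,0)@(11, 1): e=[-2,0,6] → ·  [on edge]
    (4,1)@(9, 3): e=[2,0,2] → #  [on edge]
    (5,1)@(11, 3): e=[10,-4,-2] → ·
    (3,2)@(7, 5): e=[6,0,-2] → ·  [on edge]
    (4,2)@(9, 5): e=[14,-4,-6] → ·
    (2,3)@(5, 7): e=[10,0,-6] → ·  [on edge]
    (1,4)@(3, 9): e=[14,0,-10] → ·  [on edge]
  covered (1 px):
    · · · · · · · · ·
    · · · · # · · · ·
    · · · · · · · · ·
    · · · · · · · · ·
    · · · · · · · · ·
T1:
  2·area = 48
  edge (8, 0)→(14, 6): d=(6,6) inclusive
  edge (14, 6)→(2, 2): d=(-12,-4) inclusive
  edge (2, 2)→(8, 0): d=(6,-2) inclusive
    (2,0)@(5, 1): e=[24,24,0] → #  [on edge]
    (3,0)@(7, 1): e=[12,32,4] → #
    (4,0)@(9, 1): e=[0,40,8] → #  [on edge]
    (5,0)@(11, 1): e=[-12,48,12] → ·
    (2,1)@(5, 3): e=[36,0,12] → #  [on edge]
    (5,1)@(11, 3): e=[0,24,24] → #  [on edge]
    (6,1)@(13, 3): e=[-12,32,28] → ·
    (2,2)@(5, 5): e=[48,-24,24] → ·
    (3,2)@(7, 5): e=[36,-16,28] → ·
    (4,2)@(9, 5): e=[24,-8,32] → ·
    (5,2)@(11, 5): e=[12,0,36] → #  [on edge]
    (6,2)@(13, 5): e=[0,8,40] → #  [on edge]
    (7,3)@(15, 7): e=[0,-8,56] → ·  [on edge]
    (8,3)@(17, 7): e=[-12,0,60] → ·  [on edge]
    (8,4)@(17, 9): e=[0,-24,72] → ·  [on edge]
  covered (9 px):
    · · # # # · · · ·
    · · # # # # · · ·
    · · · · · # # · ·
    · · · · · · · · ·
    · · · · · · · · ·
T2:
  2·area = 84  (B↔C swapped to make it positive)
  edge (0, 2)→(14, 6): d=(14,4) inclusive
  edge (14, 6)→(0, 8): d=(-14,2) inclusive
  edge (0, 8)→(0, 2): d=(0,-6) inclusive
    (0,1)@(1, 3): e=[10,68,6] → #
    (1,1)@(3, 3): e=[2,64,18] → #
    (2,1)@(5, 3): e=[-6,60,30] → ·
    (0,2)@(1, 5): e=[38,40,6] → #
    (2,2)@(5, 5): e=[22,32,30] → #
    (3,2)@(7, 5): e=[14,28,42] → #
    (4,2)@(9, 5): e=[6,24,54] → #
    (5,2)@(11, 5): e=[-2,20,66] → ·
    (0,3)@(1, 7): e=[66,12,6] → #
    (3,3)@(7, 7): e=[42,0,42] → #  [on edge]
    (4,3)@(9, 7): e=[34,-4,54] → ·
    (0,4)@(1, 9): e=[94,-16,6] → ·
  covered (11 px):
    · · · · · · · · ·
    # # · · · · · · ·
    # # # # # · · · ·
    # # # # · · · · ·
    · · · · · · · · ·

Answer: 21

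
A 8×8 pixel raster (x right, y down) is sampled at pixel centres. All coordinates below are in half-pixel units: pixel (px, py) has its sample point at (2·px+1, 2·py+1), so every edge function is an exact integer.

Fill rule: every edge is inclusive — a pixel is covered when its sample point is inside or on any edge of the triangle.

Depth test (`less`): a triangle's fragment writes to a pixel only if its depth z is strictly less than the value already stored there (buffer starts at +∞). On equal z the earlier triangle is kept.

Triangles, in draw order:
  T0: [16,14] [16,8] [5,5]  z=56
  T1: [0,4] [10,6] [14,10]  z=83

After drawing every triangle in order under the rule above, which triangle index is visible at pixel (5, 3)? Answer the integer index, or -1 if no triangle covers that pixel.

T0:
  2·area = 66  (B↔C swapped to make it positive)
  edge (16, 14)→(5, 5): d=(-11,-9) inclusive
  edge (5, 5)→(16, 8): d=(11,3) inclusive
  edge (16, 8)→(16, 14): d=(0,6) inclusive
    (2,2)@(5, 5): e=[0,0,66] → X  [on edge]
    (3,2)@(7, 5): e=[18,-6,54] → .
    (2,3)@(5, 7): e=[-22,22,66] → .
    (4,3)@(9, 7): e=[14,10,42] → X
    (5,3)@(11, 7): e=[32,4,30] → X
    (6,3)@(13, 7): e=[50,-2,18] → .
    (4,4)@(9, 9): e=[-8,32,42] → .
    (5,4)@(11, 9): e=[10,26,30] → X
    (6,4)@(13, 9): e=[28,20,18] → X
    (7,4)@(15, 9): e=[46,14,6] → X
    (5,5)@(11, 11): e=[-12,48,30] → .
    (6,5)@(13, 11): e=[6,42,18] → X
  covered (9 px):
    . . . . . . . .
    . . . . . . . .
    . . X . . . . .
    . . . . X X . .
    . . . . . X X X
    . . . . . . X X
    . . . . . . . X
    . . . . . . . .
T1:
  2·area = 32
  edge (0, 4)→(10, 6): d=(10,2) inclusive
  edge (10, 6)→(14, 10): d=(4,4) inclusive
  edge (14, 10)→(0, 4): d=(-14,-6) inclusive
    (2,0)@(5, 1): e=[-40,0,72] → .  [on edge]
    (3,1)@(7, 3): e=[-24,0,56] → .  [on edge]
    (1,2)@(3, 5): e=[4,24,4] → X
    (2,2)@(5, 5): e=[0,16,16] → X  [on edge]
    (3,2)@(7, 5): e=[-4,8,28] → .
    (4,2)@(9, 5): e=[-8,0,40] → .  [on edge]
    (1,3)@(3, 7): e=[24,32,-24] → .
    (2,3)@(5, 7): e=[20,24,-12] → .
    (3,3)@(7, 7): e=[16,16,0] → X  [on edge]
    (4,3)@(9, 7): e=[12,8,12] → X
    (5,3)@(11, 7): e=[8,0,24] → X  [on edge]
    (6,3)@(13, 7): e=[4,-8,36] → .
    (7,3)@(15, 7): e=[0,-16,48] → .  [on edge]
    (6,4)@(13, 9): e=[24,0,8] → X  [on edge]
    (7,5)@(15, 11): e=[40,0,-8] → .  [on edge]
  covered (6 px):
    . . . . . . . .
    . . . . . . . .
    . X X . . . . .
    . . . X X X . .
    . . . . . . X .
    . . . . . . . .
    . . . . . . . .
    . . . . . . . .

Z-buffer (winner per pixel, '.' = empty):
  . . . . . . . .
  . . . . . . . .
  . 1 0 . . . . .
  . . . 1 0 0 . .
  . . . . . 0 0 0
  . . . . . . 0 0
  . . . . . . . 0
  . . . . . . . .

Final: 0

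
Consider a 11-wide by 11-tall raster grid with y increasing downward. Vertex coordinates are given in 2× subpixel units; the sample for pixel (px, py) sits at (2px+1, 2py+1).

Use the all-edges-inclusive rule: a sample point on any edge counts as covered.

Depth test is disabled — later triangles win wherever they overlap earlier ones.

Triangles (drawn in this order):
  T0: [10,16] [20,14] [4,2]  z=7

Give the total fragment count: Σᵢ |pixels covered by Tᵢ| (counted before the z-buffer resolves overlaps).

T0:
  2·area = 152  (B↔C swapped to make it positive)
  edge (10, 16)→(4, 2): d=(-6,-14) inclusive
  edge (4, 2)→(20, 14): d=(16,12) inclusive
  edge (20, 14)→(10, 16): d=(-10,2) inclusive
    (2,1)@(5, 3): e=[8,4,140] → #
    (3,1)@(7, 3): e=[36,-20,136] → ·
    (2,2)@(5, 5): e=[-4,36,120] → ·
    (3,2)@(7, 5): e=[24,12,116] → #
    (4,2)@(9, 5): e=[52,-12,112] → ·
    (3,3)@(7, 7): e=[12,44,96] → #
    (4,3)@(9, 7): e=[40,20,92] → #
    (5,3)@(11, 7): e=[68,-4,88] → ·
    (3,4)@(7, 9): e=[0,76,76] → #  [on edge]
    (5,4)@(11, 9): e=[56,28,68] → #
    (6,4)@(13, 9): e=[84,4,64] → #
    (7,4)@(15, 9): e=[112,-20,60] → ·
    (7,7)@(15, 15): e=[76,76,0] → #  [on edge]
    (2,8)@(5, 17): e=[-76,228,0] → ·  [on edge]
  covered (20 px):
    · · · · · · · · · · ·
    · · # · · · · · · · ·
    · · · # · · · · · · ·
    · · · # # · · · · · ·
    · · · # # # # · · · ·
    · · · · # # # # · · ·
    · · · · # # # # # · ·
    · · · · · # # # · · ·
    · · · · · · · · · · ·
    · · · · · · · · · · ·
    · · · · · · · · · · ·

Result: 20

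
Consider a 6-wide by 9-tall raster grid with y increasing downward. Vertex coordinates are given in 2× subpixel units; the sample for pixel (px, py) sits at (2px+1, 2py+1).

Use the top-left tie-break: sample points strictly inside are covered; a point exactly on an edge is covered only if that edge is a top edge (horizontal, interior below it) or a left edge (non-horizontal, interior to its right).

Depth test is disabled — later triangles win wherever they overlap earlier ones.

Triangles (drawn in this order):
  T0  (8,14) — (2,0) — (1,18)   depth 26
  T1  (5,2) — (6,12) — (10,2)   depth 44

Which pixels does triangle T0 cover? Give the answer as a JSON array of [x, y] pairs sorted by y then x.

T0:
  2·area = 122  (B↔C swapped to make it positive)
  edge (8, 14)→(1, 18): d=(-7,4) right/bottom  bias=-1
  edge (1, 18)→(2, 0): d=(1,-18) top-left  bias=+0
  edge (2, 0)→(8, 14): d=(6,14) right/bottom  bias=-1
    (1,1)@(3, 3): e=[97,21,4] → #
    (2,1)@(5, 3): e=[89,57,-24] → ·
    (1,2)@(3, 5): e=[83,23,16] → #
    (2,2)@(5, 5): e=[75,59,-12] → ·
    (1,3)@(3, 7): e=[69,25,28] → #
    (2,3)@(5, 7): e=[61,61,0] → ·  [on edge]
    (1,4)@(3, 9): e=[55,27,40] → #
    (2,4)@(5, 9): e=[47,63,12] → #
    (3,4)@(7, 9): e=[39,99,-16] → ·
    (1,5)@(3, 11): e=[41,29,52] → #
    (3,5)@(7, 11): e=[25,101,-4] → ·
    (1,6)@(3, 13): e=[27,31,64] → #
  covered (12 px):
    · · · · · ·
    · # · · · ·
    · # · · · ·
    · # · · · ·
    · # # · · ·
    · # # · · ·
    · # # # · ·
    · # # · · ·
    · · · · · ·
T1:
  2·area = 50  (B↔C swapped to make it positive)
  edge (5, 2)→(10, 2): d=(5,0) top-left  bias=+0
  edge (10, 2)→(6, 12): d=(-4,10) right/bottom  bias=-1
  edge (6, 12)→(5, 2): d=(-1,-10) top-left  bias=+0
    (3,1)@(7, 3): e=[5,26,19] → #
    (4,1)@(9, 3): e=[5,6,39] → #
    (5,1)@(11, 3): e=[5,-14,59] → ·
    (3,2)@(7, 5): e=[15,18,17] → #
    (4,2)@(9, 5): e=[15,-2,37] → ·
    (3,3)@(7, 7): e=[25,10,15] → #
    (4,3)@(9, 7): e=[25,-10,35] → ·
    (3,4)@(7, 9): e=[35,2,13] → #
    (4,4)@(9, 9): e=[35,-18,33] → ·
    (3,5)@(7, 11): e=[45,-6,11] → ·
  covered (5 px):
    · · · · · ·
    · · · # # ·
    · · · # · ·
    · · · # · ·
    · · · # · ·
    · · · · · ·
    · · · · · ·
    · · · · · ·
    · · · · · ·

Result: [[1,1],[1,2],[1,3],[1,4],[2,4],[1,5],[2,5],[1,6],[2,6],[3,6],[1,7],[2,7]]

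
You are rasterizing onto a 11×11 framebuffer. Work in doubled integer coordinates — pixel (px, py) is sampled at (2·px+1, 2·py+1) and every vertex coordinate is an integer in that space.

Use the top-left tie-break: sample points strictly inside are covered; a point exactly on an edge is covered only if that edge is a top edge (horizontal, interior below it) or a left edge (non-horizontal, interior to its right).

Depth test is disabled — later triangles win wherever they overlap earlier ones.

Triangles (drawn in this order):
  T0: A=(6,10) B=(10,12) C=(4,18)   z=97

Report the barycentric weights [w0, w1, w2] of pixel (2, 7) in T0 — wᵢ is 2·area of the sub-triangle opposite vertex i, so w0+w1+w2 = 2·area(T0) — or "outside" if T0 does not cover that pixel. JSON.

T0:
  2·area = 36
  edge (6, 10)→(10, 12): d=(4,2) right/bottom  bias=-1
  edge (10, 12)→(4, 18): d=(-6,6) right/bottom  bias=-1
  edge (4, 18)→(6, 10): d=(2,-8) top-left  bias=+0
    (10,0)@(21, 1): e=[-66,0,102] → ·  [on edge]
    (9,1)@(19, 3): e=[-54,0,90] → ·  [on edge]
    (8,2)@(17, 5): e=[-42,0,78] → ·  [on edge]
    (7,3)@(15, 7): e=[-30,0,66] → ·  [on edge]
    (6,4)@(13, 9): e=[-18,0,54] → ·  [on edge]
    (3,5)@(7, 11): e=[2,24,10] → █
    (4,5)@(9, 11): e=[-2,12,26] → ·
    (5,5)@(11, 11): e=[-6,0,42] → ·  [on edge]
    (3,6)@(7, 13): e=[10,12,14] → █
    (4,6)@(9, 13): e=[6,0,30] → ·  [on edge]
    (2,7)@(5, 15): e=[22,12,2] → █
    (3,7)@(7, 15): e=[18,0,18] → ·  [on edge]
    (2,8)@(5, 17): e=[30,0,6] → ·  [on edge]
    (1,9)@(3, 19): e=[42,0,-6] → ·  [on edge]
    (0,10)@(1, 21): e=[54,0,-18] → ·  [on edge]
  covered (3 px):
    · · · · · · · · · · ·
    · · · · · · · · · · ·
    · · · · · · · · · · ·
    · · · · · · · · · · ·
    · · · · · · · · · · ·
    · · · █ · · · · · · ·
    · · · █ · · · · · · ·
    · · █ · · · · · · · ·
    · · · · · · · · · · ·
    · · · · · · · · · · ·
    · · · · · · · · · · ·

Result: [12,2,22]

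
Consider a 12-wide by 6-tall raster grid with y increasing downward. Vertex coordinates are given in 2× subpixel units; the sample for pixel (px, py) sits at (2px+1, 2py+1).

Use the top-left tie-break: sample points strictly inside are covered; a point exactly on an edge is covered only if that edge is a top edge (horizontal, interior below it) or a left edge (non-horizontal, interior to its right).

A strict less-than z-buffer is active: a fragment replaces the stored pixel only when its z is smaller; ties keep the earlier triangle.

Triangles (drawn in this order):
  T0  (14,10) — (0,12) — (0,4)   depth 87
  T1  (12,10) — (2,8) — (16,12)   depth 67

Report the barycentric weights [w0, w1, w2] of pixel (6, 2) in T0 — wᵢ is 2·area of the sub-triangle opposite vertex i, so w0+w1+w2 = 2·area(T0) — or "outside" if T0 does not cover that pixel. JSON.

T0:
  2·area = 112
  edge (14, 10)→(0, 12): d=(-14,2) right/bottom  bias=-1
  edge (0, 12)→(0, 4): d=(0,-8) top-left  bias=+0
  edge (0, 4)→(14, 10): d=(14,6) right/bottom  bias=-1
    (0,2)@(1, 5): e=[96,8,8] → #
    (1,2)@(3, 5): e=[92,24,-4] → ·
    (0,3)@(1, 7): e=[68,8,36] → #
    (1,3)@(3, 7): e=[64,24,24] → #
    (2,3)@(5, 7): e=[60,40,12] → #
    (3,3)@(7, 7): e=[56,56,0] → ·  [on edge]
    (0,4)@(1, 9): e=[40,8,64] → #
    (3,4)@(7, 9): e=[28,56,28] → #
    (4,4)@(9, 9): e=[24,72,16] → #
    (5,4)@(11, 9): e=[20,88,4] → #
    (6,4)@(13, 9): e=[16,104,-8] → ·
    (10,4)@(21, 9): e=[0,168,-56] → ·  [on edge]
    (3,5)@(7, 11): e=[0,56,56] → ·  [on edge]
  covered (13 px):
    · · · · · · · · · · · ·
    · · · · · · · · · · · ·
    # · · · · · · · · · · ·
    # # # · · · · · · · · ·
    # # # # # # · · · · · ·
    # # # · · · · · · · · ·
T1:
  2·area = 12  (B↔C swapped to make it positive)
  edge (12, 10)→(16, 12): d=(4,2) right/bottom  bias=-1
  edge (16, 12)→(2, 8): d=(-14,-4) top-left  bias=+0
  edge (2, 8)→(12, 10): d=(10,2) right/bottom  bias=-1
    (3,4)@(7, 9): e=[6,6,0] → ·  [on edge]
    (6,5)@(13, 11): e=[2,2,8] → #
    (7,5)@(15, 11): e=[-2,10,4] → ·
    (8,5)@(17, 11): e=[-6,18,0] → ·  [on edge]
  covered (1 px):
    · · · · · · · · · · · ·
    · · · · · · · · · · · ·
    · · · · · · · · · · · ·
    · · · · · · · · · · · ·
    · · · · · · · · · · · ·
    · · · · · · # · · · · ·

Result: "outside"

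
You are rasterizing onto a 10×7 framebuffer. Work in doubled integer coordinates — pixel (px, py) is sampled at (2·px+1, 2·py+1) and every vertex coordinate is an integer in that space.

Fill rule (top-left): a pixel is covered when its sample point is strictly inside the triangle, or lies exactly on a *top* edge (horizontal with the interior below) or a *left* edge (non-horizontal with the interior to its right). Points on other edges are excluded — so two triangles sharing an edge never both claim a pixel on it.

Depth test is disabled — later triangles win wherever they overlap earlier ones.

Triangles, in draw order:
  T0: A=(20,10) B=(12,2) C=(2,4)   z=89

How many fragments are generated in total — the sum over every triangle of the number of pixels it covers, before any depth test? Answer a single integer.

T0:
  2·area = 96  (B↔C swapped to make it positive)
  edge (20, 10)→(2, 4): d=(-18,-6) top-left  bias=+0
  edge (2, 4)→(12, 2): d=(10,-2) top-left  bias=+0
  edge (12, 2)→(20, 10): d=(8,8) right/bottom  bias=-1
    (5,0)@(11, 1): e=[108,-12,0] → .  [on edge]
    (8,0)@(17, 1): e=[144,0,-48] → .  [on edge]
    (3,1)@(7, 3): e=[48,0,48] → X  [on edge]
    (4,1)@(9, 3): e=[60,4,32] → X
    (5,1)@(11, 3): e=[72,8,16] → X
    (6,1)@(13, 3): e=[84,12,0] → .  [on edge]
    (2,2)@(5, 5): e=[0,16,80] → X  [on edge]
    (6,2)@(13, 5): e=[48,32,16] → X
    (7,2)@(15, 5): e=[60,36,0] → .  [on edge]
    (2,3)@(5, 7): e=[-36,36,96] → .
    (3,3)@(7, 7): e=[-24,40,80] → .
    (4,3)@(9, 7): e=[-12,44,64] → .
    (5,3)@(11, 7): e=[0,48,48] → X  [on edge]
    (8,3)@(17, 7): e=[36,60,0] → .  [on edge]
    (8,4)@(17, 9): e=[0,80,16] → X  [on edge]
    (9,4)@(19, 9): e=[12,84,0] → .  [on edge]
  covered (12 px):
    . . . . . . . . . .
    . . . X X X . . . .
    . . X X X X X . . .
    . . . . . X X X . .
    . . . . . . . . X .
    . . . . . . . . . .
    . . . . . . . . . .

Answer: 12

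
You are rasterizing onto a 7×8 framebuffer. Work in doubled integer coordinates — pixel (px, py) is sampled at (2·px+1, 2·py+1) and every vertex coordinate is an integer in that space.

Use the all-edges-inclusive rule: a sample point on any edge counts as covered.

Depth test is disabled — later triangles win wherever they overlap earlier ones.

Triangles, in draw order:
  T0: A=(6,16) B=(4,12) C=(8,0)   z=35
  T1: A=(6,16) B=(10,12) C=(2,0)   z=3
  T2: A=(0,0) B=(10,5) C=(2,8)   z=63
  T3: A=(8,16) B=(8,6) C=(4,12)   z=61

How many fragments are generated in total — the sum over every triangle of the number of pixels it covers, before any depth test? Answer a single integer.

T0:
  2·area = 40
  edge (6, 16)→(4, 12): d=(-2,-4) inclusive
  edge (4, 12)→(8, 0): d=(4,-12) inclusive
  edge (8, 0)→(6, 16): d=(-2,16) inclusive
    (3,1)@(7, 3): e=[30,0,10] → █  [on edge]
    (4,1)@(9, 3): e=[38,24,-22] → ·
    (3,2)@(7, 5): e=[26,8,6] → █
    (4,2)@(9, 5): e=[34,32,-26] → ·
    (3,3)@(7, 7): e=[22,16,2] → █
    (4,3)@(9, 7): e=[30,40,-30] → ·
    (2,4)@(5, 9): e=[10,0,30] → █  [on edge]
    (3,4)@(7, 9): e=[18,24,-2] → ·
    (2,5)@(5, 11): e=[6,8,26] → █
    (3,5)@(7, 11): e=[14,32,-6] → ·
    (2,6)@(5, 13): e=[2,16,22] → █
    (3,6)@(7, 13): e=[10,40,-10] → ·
    (1,7)@(3, 15): e=[-10,0,50] → ·  [on edge]
  covered (6 px):
    · · · · · · ·
    · · · █ · · ·
    · · · █ · · ·
    · · · █ · · ·
    · · █ · · · ·
    · · █ · · · ·
    · · █ · · · ·
    · · · · · · ·
T1:
  2·area = 80  (B↔C swapped to make it positive)
  edge (6, 16)→(2, 0): d=(-4,-16) inclusive
  edge (2, 0)→(10, 12): d=(8,12) inclusive
  edge (10, 12)→(6, 16): d=(-4,4) inclusive
    (1,1)@(3, 3): e=[4,12,64] → █
    (2,1)@(5, 3): e=[36,-12,56] → ·
    (1,2)@(3, 5): e=[-4,28,56] → ·
    (2,2)@(5, 5): e=[28,4,48] → █
    (3,2)@(7, 5): e=[60,-20,40] → ·
    (2,3)@(5, 7): e=[20,20,40] → █
    (3,3)@(7, 7): e=[52,-4,32] → ·
    (2,4)@(5, 9): e=[12,36,32] → █
    (3,4)@(7, 9): e=[44,12,24] → █
    (4,4)@(9, 9): e=[76,-12,16] → ·
    (6,4)@(13, 9): e=[140,-60,0] → ·  [on edge]
    (2,5)@(5, 11): e=[4,52,24] → █
    (5,5)@(11, 11): e=[100,-20,0] → ·  [on edge]
    (4,6)@(9, 13): e=[60,20,0] → █  [on edge]
    (3,7)@(7, 15): e=[20,60,0] → █  [on edge]
  covered (11 px):
    · · · · · · ·
    · █ · · · · ·
    · · █ · · · ·
    · · █ · · · ·
    · · █ █ · · ·
    · · █ █ █ · ·
    · · · █ █ · ·
    · · · █ · · ·
T2:
  2·area = 70
  edge (0, 0)→(10, 5): d=(10,5) inclusive
  edge (10, 5)→(2, 8): d=(-8,3) inclusive
  edge (2, 8)→(0, 0): d=(-2,-8) inclusive
    (0,0)@(1, 1): e=[5,59,6] → █
    (1,0)@(3, 1): e=[-5,53,22] → ·
    (0,1)@(1, 3): e=[25,43,2] → █
    (1,1)@(3, 3): e=[15,37,18] → █
    (2,1)@(5, 3): e=[5,31,34] → █
    (3,1)@(7, 3): e=[-5,25,50] → ·
    (0,2)@(1, 5): e=[45,27,-2] → ·
    (1,2)@(3, 5): e=[35,21,14] → █
    (3,2)@(7, 5): e=[15,9,46] → █
    (4,2)@(9, 5): e=[5,3,62] → █
    (5,2)@(11, 5): e=[-5,-3,78] → ·
    (1,3)@(3, 7): e=[55,5,10] → █
  covered (9 px):
    █ · · · · · ·
    █ █ █ · · · ·
    · █ █ █ █ · ·
    · █ · · · · ·
    · · · · · · ·
    · · · · · · ·
    · · · · · · ·
    · · · · · · ·
T3:
  2·area = 40  (B↔C swapped to make it positive)
  edge (8, 16)→(4, 12): d=(-4,-4) inclusive
  edge (4, 12)→(8, 6): d=(4,-6) inclusive
  edge (8, 6)→(8, 16): d=(0,10) inclusive
    (0,4)@(1, 9): e=[0,-30,70] → ·  [on edge]
    (3,4)@(7, 9): e=[24,6,10] → █
    (4,4)@(9, 9): e=[32,18,-10] → ·
    (1,5)@(3, 11): e=[0,-10,50] → ·  [on edge]
    (2,5)@(5, 11): e=[8,2,30] → █
    (4,5)@(9, 11): e=[24,26,-10] → ·
    (2,6)@(5, 13): e=[0,10,30] → █  [on edge]
    (4,6)@(9, 13): e=[16,34,-10] → ·
    (2,7)@(5, 15): e=[-8,18,30] → ·
    (3,7)@(7, 15): e=[0,30,10] → █  [on edge]
    (4,7)@(9, 15): e=[8,42,-10] → ·
  covered (6 px):
    · · · · · · ·
    · · · · · · ·
    · · · · · · ·
    · · · · · · ·
    · · · █ · · ·
    · · █ █ · · ·
    · · █ █ · · ·
    · · · █ · · ·

Final: 32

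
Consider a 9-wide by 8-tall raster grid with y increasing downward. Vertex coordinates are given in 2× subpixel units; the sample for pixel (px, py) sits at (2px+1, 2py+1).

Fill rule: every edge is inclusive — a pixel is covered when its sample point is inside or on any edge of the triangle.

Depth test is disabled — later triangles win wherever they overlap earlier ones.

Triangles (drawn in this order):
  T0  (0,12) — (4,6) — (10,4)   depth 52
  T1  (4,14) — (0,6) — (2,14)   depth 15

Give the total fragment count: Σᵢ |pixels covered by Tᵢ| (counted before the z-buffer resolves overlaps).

T0:
  2·area = 28
  edge (0, 12)→(4, 6): d=(4,-6) inclusive
  edge (4, 6)→(10, 4): d=(6,-2) inclusive
  edge (10, 4)→(0, 12): d=(-10,8) inclusive
    (6,1)@(13, 3): e=[42,0,-14] → ·  [on edge]
    (3,2)@(7, 5): e=[14,0,14] → #  [on edge]
    (4,2)@(9, 5): e=[26,4,-2] → ·
    (0,3)@(1, 7): e=[-14,0,42] → ·  [on edge]
    (2,3)@(5, 7): e=[10,8,10] → #
    (3,3)@(7, 7): e=[22,12,-6] → ·
    (1,4)@(3, 9): e=[6,16,6] → #
    (2,4)@(5, 9): e=[18,20,-10] → ·
    (0,5)@(1, 11): e=[2,24,2] → #
    (1,5)@(3, 11): e=[14,28,-14] → ·
    (0,6)@(1, 13): e=[10,36,-18] → ·
  covered (4 px):
    · · · · · · · · ·
    · · · · · · · · ·
    · · · # · · · · ·
    · · # · · · · · ·
    · # · · · · · · ·
    # · · · · · · · ·
    · · · · · · · · ·
    · · · · · · · · ·
T1:
  2·area = 16  (B↔C swapped to make it positive)
  edge (4, 14)→(2, 14): d=(-2,0) inclusive
  edge (2, 14)→(0, 6): d=(-2,-8) inclusive
  edge (0, 6)→(4, 14): d=(4,8) inclusive
    (0,4)@(1, 9): e=[10,2,4] → #
    (1,4)@(3, 9): e=[10,18,-12] → ·
    (0,5)@(1, 11): e=[6,-2,12] → ·
    (1,6)@(3, 13): e=[2,10,4] → #
    (2,6)@(5, 13): e=[2,26,-12] → ·
    (1,7)@(3, 15): e=[-2,6,12] → ·
  covered (2 px):
    · · · · · · · · ·
    · · · · · · · · ·
    · · · · · · · · ·
    · · · · · · · · ·
    # · · · · · · · ·
    · · · · · · · · ·
    · # · · · · · · ·
    · · · · · · · · ·

Answer: 6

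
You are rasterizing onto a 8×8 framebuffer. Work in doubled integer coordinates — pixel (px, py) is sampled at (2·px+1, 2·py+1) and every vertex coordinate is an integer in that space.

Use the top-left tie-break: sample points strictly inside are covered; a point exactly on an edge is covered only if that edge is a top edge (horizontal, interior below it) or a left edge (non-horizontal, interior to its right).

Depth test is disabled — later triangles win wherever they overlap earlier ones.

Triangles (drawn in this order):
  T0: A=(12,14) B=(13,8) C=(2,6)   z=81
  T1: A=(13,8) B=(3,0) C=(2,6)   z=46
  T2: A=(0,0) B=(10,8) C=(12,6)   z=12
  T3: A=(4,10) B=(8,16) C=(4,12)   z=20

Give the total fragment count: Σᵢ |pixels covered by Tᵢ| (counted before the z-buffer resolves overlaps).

T0:
  2·area = 68  (B↔C swapped to make it positive)
  edge (12, 14)→(2, 6): d=(-10,-8) top-left  bias=+0
  edge (2, 6)→(13, 8): d=(11,2) right/bottom  bias=-1
  edge (13, 8)→(12, 14): d=(-1,6) right/bottom  bias=-1
    (2,3)@(5, 7): e=[14,5,49] → X
    (3,3)@(7, 7): e=[30,1,37] → X
    (4,3)@(9, 7): e=[46,-3,25] → .
    (2,4)@(5, 9): e=[-6,27,47] → .
    (3,4)@(7, 9): e=[10,23,35] → X
    (4,4)@(9, 9): e=[26,19,23] → X
    (5,4)@(11, 9): e=[42,15,11] → X
    (6,4)@(13, 9): e=[58,11,-1] → .
    (3,5)@(7, 11): e=[-10,45,33] → .
    (4,5)@(9, 11): e=[6,41,21] → X
    (6,5)@(13, 11): e=[38,33,-3] → .
    (4,6)@(9, 13): e=[-14,63,19] → .
  covered (8 px):
    . . . . . . . .
    . . . . . . . .
    . . . . . . . .
    . . X X . . . .
    . . . X X X . .
    . . . . X X . .
    . . . . . X . .
    . . . . . . . .
T1:
  2·area = 68  (B↔C swapped to make it positive)
  edge (13, 8)→(2, 6): d=(-11,-2) top-left  bias=+0
  edge (2, 6)→(3, 0): d=(1,-6) top-left  bias=+0
  edge (3, 0)→(13, 8): d=(10,8) right/bottom  bias=-1
    (1,0)@(3, 1): e=[57,1,10] → X
    (2,0)@(5, 1): e=[61,13,-6] → .
    (1,1)@(3, 3): e=[35,3,30] → X
    (2,1)@(5, 3): e=[39,15,14] → X
    (3,1)@(7, 3): e=[43,27,-2] → .
    (1,2)@(3, 5): e=[13,5,50] → X
    (3,2)@(7, 5): e=[21,29,18] → X
    (4,2)@(9, 5): e=[25,41,2] → X
    (5,2)@(11, 5): e=[29,53,-14] → .
    (1,3)@(3, 7): e=[-9,7,70] → .
    (2,3)@(5, 7): e=[-5,19,54] → .
    (3,3)@(7, 7): e=[-1,31,38] → .
  covered (9 px):
    . X . . . . . .
    . X X . . . . .
    . X X X X . . .
    . . . . X X . .
    . . . . . . . .
    . . . . . . . .
    . . . . . . . .
    . . . . . . . .
T2:
  2·area = 36  (B↔C swapped to make it positive)
  edge (0, 0)→(12, 6): d=(12,6) right/bottom  bias=-1
  edge (12, 6)→(10, 8): d=(-2,2) right/bottom  bias=-1
  edge (10, 8)→(0, 0): d=(-10,-8) top-left  bias=+0
    (2,1)@(5, 3): e=[6,20,10] → X
    (3,1)@(7, 3): e=[-6,16,26] → .
    (7,1)@(15, 3): e=[-54,0,90] → .  [on edge]
    (2,2)@(5, 5): e=[30,16,-10] → .
    (3,2)@(7, 5): e=[18,12,6] → X
    (4,2)@(9, 5): e=[6,8,22] → X
    (5,2)@(11, 5): e=[-6,4,38] → .
    (6,2)@(13, 5): e=[-18,0,54] → .  [on edge]
    (3,3)@(7, 7): e=[42,8,-14] → .
    (4,3)@(9, 7): e=[30,4,2] → X
    (5,3)@(11, 7): e=[18,0,18] → .  [on edge]
    (4,4)@(9, 9): e=[54,0,-18] → .  [on edge]
    (3,5)@(7, 11): e=[90,0,-54] → .  [on edge]
    (2,6)@(5, 13): e=[126,0,-90] → .  [on edge]
    (1,7)@(3, 15): e=[162,0,-126] → .  [on edge]
  covered (4 px):
    . . . . . . . .
    . . X . . . . .
    . . . X X . . .
    . . . . X . . .
    . . . . . . . .
    . . . . . . . .
    . . . . . . . .
    . . . . . . . .
T3:
  2·area = 8
  edge (4, 10)→(8, 16): d=(4,6) right/bottom  bias=-1
  edge (8, 16)→(4, 12): d=(-4,-4) top-left  bias=+0
  edge (4, 12)→(4, 10): d=(0,-2) top-left  bias=+0
    (0,4)@(1, 9): e=[14,0,-6] → .  [on edge]
    (1,5)@(3, 11): e=[10,0,-2] → .  [on edge]
    (2,6)@(5, 13): e=[6,0,2] → X  [on edge]
    (3,6)@(7, 13): e=[-6,8,6] → .
    (2,7)@(5, 15): e=[14,-8,2] → .
    (3,7)@(7, 15): e=[2,0,6] → X  [on edge]
    (4,7)@(9, 15): e=[-10,8,10] → .
  covered (2 px):
    . . . . . . . .
    . . . . . . . .
    . . . . . . . .
    . . . . . . . .
    . . . . . . . .
    . . . . . . . .
    . . X . . . . .
    . . . X . . . .

Final: 23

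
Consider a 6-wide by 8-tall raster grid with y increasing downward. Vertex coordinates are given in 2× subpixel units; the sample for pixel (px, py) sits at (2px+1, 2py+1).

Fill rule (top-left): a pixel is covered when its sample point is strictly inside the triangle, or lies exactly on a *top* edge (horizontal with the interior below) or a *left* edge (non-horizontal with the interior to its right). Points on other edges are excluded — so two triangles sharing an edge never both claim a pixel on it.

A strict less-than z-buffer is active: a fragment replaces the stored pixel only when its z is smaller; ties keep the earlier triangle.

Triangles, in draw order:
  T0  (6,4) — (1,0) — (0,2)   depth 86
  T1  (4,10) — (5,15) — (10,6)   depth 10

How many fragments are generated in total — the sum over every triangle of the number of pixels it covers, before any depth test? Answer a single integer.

T0:
  2·area = 14  (B↔C swapped to make it positive)
  edge (6, 4)→(0, 2): d=(-6,-2) top-left  bias=+0
  edge (0, 2)→(1, 0): d=(1,-2) top-left  bias=+0
  edge (1, 0)→(6, 4): d=(5,4) right/bottom  bias=-1
    (0,0)@(1, 1): e=[8,1,5] → #
    (1,0)@(3, 1): e=[12,5,-3] → ·
    (0,1)@(1, 3): e=[-4,3,15] → ·
    (1,1)@(3, 3): e=[0,7,7] → #  [on edge]
    (2,1)@(5, 3): e=[4,11,-1] → ·
    (1,2)@(3, 5): e=[-12,9,17] → ·
    (4,2)@(9, 5): e=[0,21,-7] → ·  [on edge]
  covered (2 px):
    # · · · · ·
    · # · · · ·
    · · · · · ·
    · · · · · ·
    · · · · · ·
    · · · · · ·
    · · · · · ·
    · · · · · ·
T1:
  2·area = 34  (B↔C swapped to make it positive)
  edge (4, 10)→(10, 6): d=(6,-4) top-left  bias=+0
  edge (10, 6)→(5, 15): d=(-5,9) right/bottom  bias=-1
  edge (5, 15)→(4, 10): d=(-1,-5) top-left  bias=+0
    (1,2)@(3, 5): e=[-34,68,0] → ·  [on edge]
    (4,3)@(9, 7): e=[2,4,28] → #
    (5,3)@(11, 7): e=[10,-14,38] → ·
    (3,4)@(7, 9): e=[6,12,16] → #
    (4,4)@(9, 9): e=[14,-6,26] → ·
    (2,5)@(5, 11): e=[10,20,4] → #
    (4,5)@(9, 11): e=[26,-16,24] → ·
    (2,6)@(5, 13): e=[22,10,2] → #
    (3,6)@(7, 13): e=[30,-8,12] → ·
    (2,7)@(5, 15): e=[34,0,0] → ·  [on edge]
  covered (5 px):
    · · · · · ·
    · · · · · ·
    · · · · · ·
    · · · · # ·
    · · · # · ·
    · · # # · ·
    · · # · · ·
    · · · · · ·

Answer: 7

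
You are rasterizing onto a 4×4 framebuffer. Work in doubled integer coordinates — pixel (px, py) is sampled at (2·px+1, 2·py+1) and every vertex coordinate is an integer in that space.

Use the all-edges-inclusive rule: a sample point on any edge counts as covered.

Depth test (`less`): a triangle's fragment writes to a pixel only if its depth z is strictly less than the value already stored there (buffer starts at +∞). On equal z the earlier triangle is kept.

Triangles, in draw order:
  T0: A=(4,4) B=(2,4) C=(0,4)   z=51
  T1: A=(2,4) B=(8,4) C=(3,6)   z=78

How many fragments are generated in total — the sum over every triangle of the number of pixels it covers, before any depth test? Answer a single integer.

T0:
  degenerate (2·area = 0) — covers nothing
T1:
  2·area = 12
  edge (2, 4)→(8, 4): d=(6,0) inclusive
  edge (8, 4)→(3, 6): d=(-5,2) inclusive
  edge (3, 6)→(2, 4): d=(-1,-2) inclusive
    (1,2)@(3, 5): e=[6,5,1] → #
    (2,2)@(5, 5): e=[6,1,5] → #
    (3,2)@(7, 5): e=[6,-3,9] → ·
    (1,3)@(3, 7): e=[18,-5,-1] → ·
    (2,3)@(5, 7): e=[18,-9,3] → ·
  covered (2 px):
    · · · ·
    · · · ·
    · # # ·
    · · · ·

Answer: 2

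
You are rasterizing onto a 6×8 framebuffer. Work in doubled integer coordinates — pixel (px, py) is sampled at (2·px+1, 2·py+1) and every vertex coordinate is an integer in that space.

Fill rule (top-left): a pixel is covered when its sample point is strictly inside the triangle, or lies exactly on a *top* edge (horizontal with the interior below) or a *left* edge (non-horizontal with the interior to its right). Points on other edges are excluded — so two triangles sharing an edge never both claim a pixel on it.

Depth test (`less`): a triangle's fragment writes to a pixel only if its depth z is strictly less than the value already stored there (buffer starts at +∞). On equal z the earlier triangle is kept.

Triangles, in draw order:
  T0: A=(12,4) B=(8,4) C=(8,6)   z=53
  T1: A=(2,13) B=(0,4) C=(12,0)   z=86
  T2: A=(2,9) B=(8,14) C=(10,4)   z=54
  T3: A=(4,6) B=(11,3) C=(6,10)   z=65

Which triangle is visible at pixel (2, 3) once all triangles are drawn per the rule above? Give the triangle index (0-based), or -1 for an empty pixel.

T0:
  2·area = 8  (B↔C swapped to make it positive)
  edge (12, 4)→(8, 6): d=(-4,2) right/bottom  bias=-1
  edge (8, 6)→(8, 4): d=(0,-2) top-left  bias=+0
  edge (8, 4)→(12, 4): d=(4,0) top-left  bias=+0
    (4,2)@(9, 5): e=[2,2,4] → X
    (5,2)@(11, 5): e=[-2,6,4] → .
    (4,3)@(9, 7): e=[-6,2,12] → .
  covered (1 px):
    . . . . . .
    . . . . . .
    . . . . X .
    . . . . . .
    . . . . . .
    . . . . . .
    . . . . . .
    . . . . . .
T1:
  2·area = 116
  edge (2, 13)→(0, 4): d=(-2,-9) top-left  bias=+0
  edge (0, 4)→(12, 0): d=(12,-4) top-left  bias=+0
  edge (12, 0)→(2, 13): d=(-10,13) right/bottom  bias=-1
    (4,0)@(9, 1): e=[87,0,29] → X  [on edge]
    (5,0)@(11, 1): e=[105,8,3] → X
    (1,1)@(3, 3): e=[29,0,87] → X  [on edge]
    (2,1)@(5, 3): e=[47,8,61] → X
    (3,1)@(7, 3): e=[65,16,35] → X
    (5,1)@(11, 3): e=[101,32,-17] → .
    (0,2)@(1, 5): e=[7,16,93] → X
    (4,2)@(9, 5): e=[79,48,-11] → .
    (0,3)@(1, 7): e=[3,40,73] → X
    (3,3)@(7, 7): e=[57,64,-5] → .
    (0,4)@(1, 9): e=[-1,64,53] → .
    (1,4)@(3, 9): e=[17,72,27] → X
  covered (16 px):
    . . . . X X
    . X X X X .
    X X X X . .
    X X X . . .
    . X X . . .
    . X . . . .
    . . . . . .
    . . . . . .
T2:
  2·area = 70  (B↔C swapped to make it positive)
  edge (2, 9)→(10, 4): d=(8,-5) top-left  bias=+0
  edge (10, 4)→(8, 14): d=(-2,10) right/bottom  bias=-1
  edge (8, 14)→(2, 9): d=(-6,-5) top-left  bias=+0
    (4,2)@(9, 5): e=[3,8,59] → X
    (5,2)@(11, 5): e=[13,-12,69] → .
    (3,3)@(7, 7): e=[9,24,37] → X
    (5,3)@(11, 7): e=[29,-16,57] → .
    (1,4)@(3, 9): e=[5,60,5] → X
    (2,4)@(5, 9): e=[15,40,15] → X
    (4,4)@(9, 9): e=[35,0,35] → .  [on edge]
    (1,5)@(3, 11): e=[21,56,-7] → .
    (2,5)@(5, 11): e=[31,36,3] → X
    (4,5)@(9, 11): e=[51,-4,23] → .
    (2,6)@(5, 13): e=[47,32,-9] → .
    (3,6)@(7, 13): e=[57,12,1] → X
  covered (9 px):
    . . . . . .
    . . . . . .
    . . . . X .
    . . . X X .
    . X X X . .
    . . X X . .
    . . . X . .
    . . . . . .
T3:
  2·area = 34
  edge (4, 6)→(11, 3): d=(7,-3) top-left  bias=+0
  edge (11, 3)→(6, 10): d=(-5,7) right/bottom  bias=-1
  edge (6, 10)→(4, 6): d=(-2,-4) top-left  bias=+0
    (5,1)@(11, 3): e=[0,0,34] → .  [on edge]
    (3,2)@(7, 5): e=[2,18,14] → X
    (4,2)@(9, 5): e=[8,4,22] → X
    (5,2)@(11, 5): e=[14,-10,30] → .
    (2,3)@(5, 7): e=[10,22,2] → X
    (4,3)@(9, 7): e=[22,-6,18] → .
    (2,4)@(5, 9): e=[24,12,-2] → .
    (3,4)@(7, 9): e=[30,-2,6] → .
  covered (4 px):
    . . . . . .
    . . . . . .
    . . . X X .
    . . X X . .
    . . . . . .
    . . . . . .
    . . . . . .
    . . . . . .

Z-buffer (winner per pixel, '.' = empty):
  . . . . 1 1
  . 1 1 1 1 .
  1 1 1 3 0 .
  1 1 3 2 2 .
  . 2 2 2 . .
  . 1 2 2 . .
  . . . 2 . .
  . . . . . .

Result: 3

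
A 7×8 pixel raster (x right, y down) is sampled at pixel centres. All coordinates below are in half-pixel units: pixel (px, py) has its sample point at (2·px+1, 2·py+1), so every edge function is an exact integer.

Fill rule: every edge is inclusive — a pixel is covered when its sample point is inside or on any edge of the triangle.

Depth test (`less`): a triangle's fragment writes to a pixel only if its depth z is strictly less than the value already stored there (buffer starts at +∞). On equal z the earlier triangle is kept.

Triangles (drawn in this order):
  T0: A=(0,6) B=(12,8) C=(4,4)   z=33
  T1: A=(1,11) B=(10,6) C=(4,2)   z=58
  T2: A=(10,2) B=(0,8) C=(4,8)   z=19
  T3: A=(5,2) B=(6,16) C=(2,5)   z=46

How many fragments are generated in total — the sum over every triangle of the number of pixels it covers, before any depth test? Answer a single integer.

T0:
  2·area = 32  (B↔C swapped to make it positive)
  edge (0, 6)→(4, 4): d=(4,-2) inclusive
  edge (4, 4)→(12, 8): d=(8,4) inclusive
  edge (12, 8)→(0, 6): d=(-12,-2) inclusive
    (1,2)@(3, 5): e=[2,12,18] → X
    (2,2)@(5, 5): e=[6,4,22] → X
    (3,2)@(7, 5): e=[10,-4,26] → .
    (1,3)@(3, 7): e=[10,28,-6] → .
    (2,3)@(5, 7): e=[14,20,-2] → .
    (3,3)@(7, 7): e=[18,12,2] → X
    (4,3)@(9, 7): e=[22,4,6] → X
    (5,3)@(11, 7): e=[26,-4,10] → .
    (3,4)@(7, 9): e=[26,28,-22] → .
    (4,4)@(9, 9): e=[30,20,-18] → .
  covered (4 px):
    . . . . . . .
    . . . . . . .
    . X X . . . .
    . . . X X . .
    . . . . . . .
    . . . . . . .
    . . . . . . .
    . . . . . . .
T1:
  2·area = 66  (B↔C swapped to make it positive)
  edge (1, 11)→(4, 2): d=(3,-9) inclusive
  edge (4, 2)→(10, 6): d=(6,4) inclusive
  edge (10, 6)→(1, 11): d=(-9,5) inclusive
    (2,1)@(5, 3): e=[12,2,52] → X
    (3,1)@(7, 3): e=[30,-6,42] → .
    (1,2)@(3, 5): e=[0,22,44] → X  [on edge]
    (3,2)@(7, 5): e=[36,6,24] → X
    (4,2)@(9, 5): e=[54,-2,14] → .
    (1,3)@(3, 7): e=[6,34,26] → X
    (4,3)@(9, 7): e=[60,10,-4] → .
    (1,4)@(3, 9): e=[12,46,8] → X
    (2,4)@(5, 9): e=[30,38,-2] → .
    (3,4)@(7, 9): e=[48,30,-12] → .
    (0,5)@(1, 11): e=[0,66,0] → X  [on edge]
    (1,5)@(3, 11): e=[18,58,-10] → .
  covered (9 px):
    . . . . . . .
    . . X . . . .
    . X X X . . .
    . X X X . . .
    . X . . . . .
    X . . . . . .
    . . . . . . .
    . . . . . . .
T2:
  2·area = 24  (B↔C swapped to make it positive)
  edge (10, 2)→(4, 8): d=(-6,6) inclusive
  edge (4, 8)→(0, 8): d=(-4,0) inclusive
  edge (0, 8)→(10, 2): d=(10,-6) inclusive
    (5,0)@(11, 1): e=[0,28,-4] → .  [on edge]
    (4,1)@(9, 3): e=[0,20,4] → X  [on edge]
    (5,1)@(11, 3): e=[-12,20,16] → .
    (2,2)@(5, 5): e=[12,12,0] → X  [on edge]
    (3,2)@(7, 5): e=[0,12,12] → X  [on edge]
    (4,2)@(9, 5): e=[-12,12,24] → .
    (1,3)@(3, 7): e=[12,4,8] → X
    (2,3)@(5, 7): e=[0,4,20] → X  [on edge]
    (3,3)@(7, 7): e=[-12,4,32] → .
    (1,4)@(3, 9): e=[0,-4,28] → .  [on edge]
    (2,4)@(5, 9): e=[-12,-4,40] → .
    (0,5)@(1, 11): e=[0,-12,36] → .  [on edge]
  covered (5 px):
    . . . . . . .
    . . . . X . .
    . . X X . . .
    . X X . . . .
    . . . . . . .
    . . . . . . .
    . . . . . . .
    . . . . . . .
T3:
  2·area = 45
  edge (5, 2)→(6, 16): d=(1,14) inclusive
  edge (6, 16)→(2, 5): d=(-4,-11) inclusive
  edge (2, 5)→(5, 2): d=(3,-3) inclusive
    (2,1)@(5, 3): e=[1,41,3] → X
    (3,1)@(7, 3): e=[-27,63,9] → .
    (1,2)@(3, 5): e=[31,11,3] → X
    (3,2)@(7, 5): e=[-25,55,15] → .
    (1,3)@(3, 7): e=[33,3,9] → X
    (3,3)@(7, 7): e=[-23,47,21] → .
    (1,4)@(3, 9): e=[35,-5,15] → .
    (2,4)@(5, 9): e=[7,17,21] → X
    (3,4)@(7, 9): e=[-21,39,27] → .
    (2,5)@(5, 11): e=[9,9,27] → X
    (3,5)@(7, 11): e=[-19,31,33] → .
    (2,6)@(5, 13): e=[11,1,33] → X
  covered (8 px):
    . . . . . . .
    . . X . . . .
    . X X . . . .
    . X X . . . .
    . . X . . . .
    . . X . . . .
    . . X . . . .
    . . . . . . .

Result: 26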